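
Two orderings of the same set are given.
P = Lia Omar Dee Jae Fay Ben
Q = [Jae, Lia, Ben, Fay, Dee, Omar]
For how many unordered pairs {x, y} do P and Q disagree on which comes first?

9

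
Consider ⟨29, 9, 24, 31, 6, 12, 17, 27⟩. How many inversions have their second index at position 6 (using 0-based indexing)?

The element at index 6 is 17.
Elements before it: 29, 9, 24, 31, 6, 12
Those larger than 17: 29, 24, 31

3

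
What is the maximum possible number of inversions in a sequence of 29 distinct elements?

406 inversions

A reversed (strictly descending) arrangement makes every pair an inversion, giving C(29, 2) inversions.
C(29, 2) = 29·28/2 = 406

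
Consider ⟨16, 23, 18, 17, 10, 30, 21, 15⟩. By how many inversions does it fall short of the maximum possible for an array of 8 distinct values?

Maximum inversions for 8 distinct elements is C(8, 2) = 8·7/2 = 28.
Current inversions — for each element, count later smaller elements:
16: 2
23: 5
18: 3
17: 2
10: 0
30: 2
21: 1
15: 0
Current total: 2 + 5 + 3 + 2 + 0 + 2 + 1 + 0 = 15
Shortfall: 28 − 15 = 13

13 inversions short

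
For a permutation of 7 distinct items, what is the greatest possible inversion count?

21 inversions

The maximum occurs when the array is in strictly decreasing order: every one of the C(7, 2) pairs is inverted.
C(7, 2) = 7·6/2 = 21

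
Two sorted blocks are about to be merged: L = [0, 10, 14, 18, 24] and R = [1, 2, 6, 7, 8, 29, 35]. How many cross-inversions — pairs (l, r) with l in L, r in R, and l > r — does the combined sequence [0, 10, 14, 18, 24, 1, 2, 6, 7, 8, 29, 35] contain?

20

Count, for every r in R, how many entries of L exceed r:
r = 1: 10, 14, 18, 24 → 4
r = 2: 10, 14, 18, 24 → 4
r = 6: 10, 14, 18, 24 → 4
r = 7: 10, 14, 18, 24 → 4
r = 8: 10, 14, 18, 24 → 4
r = 29: none → 0
r = 35: none → 0
Cross-inversions: 4 + 4 + 4 + 4 + 4 + 0 + 0 = 20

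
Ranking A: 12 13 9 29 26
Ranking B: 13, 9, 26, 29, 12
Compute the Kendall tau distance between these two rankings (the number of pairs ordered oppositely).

Assign each item its position (1..5) in the first ordering, then rewrite the second ordering as that position sequence:
positions: 12→1, 13→2, 9→3, 29→4, 26→5
second ordering as positions: [2, 3, 5, 4, 1]
Discordant pairs = inversions in this position sequence.
2: 1 → 1
3: 1 → 1
5: 4, 1 → 2
4: 1 → 1
1: 0
Total: 1 + 1 + 2 + 1 + 0 = 5

5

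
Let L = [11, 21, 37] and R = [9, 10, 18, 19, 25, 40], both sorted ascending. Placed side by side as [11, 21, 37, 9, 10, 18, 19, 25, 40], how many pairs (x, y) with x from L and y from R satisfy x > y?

Split inversions: 11

Take each right-half value and tally the left-half values above it:
r = 9: 11, 21, 37 → 3
r = 10: 11, 21, 37 → 3
r = 18: 21, 37 → 2
r = 19: 21, 37 → 2
r = 25: 37 → 1
r = 40: none → 0
Cross-inversions: 3 + 3 + 2 + 2 + 1 + 0 = 11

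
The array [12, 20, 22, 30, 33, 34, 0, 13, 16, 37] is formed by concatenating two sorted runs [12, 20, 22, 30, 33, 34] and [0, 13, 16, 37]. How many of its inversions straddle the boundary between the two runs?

For each element r of the right run, count left-run elements greater than r:
r = 0: 12, 20, 22, 30, 33, 34 → 6
r = 13: 20, 22, 30, 33, 34 → 5
r = 16: 20, 22, 30, 33, 34 → 5
r = 37: none → 0
Cross-inversions: 6 + 5 + 5 + 0 = 16

16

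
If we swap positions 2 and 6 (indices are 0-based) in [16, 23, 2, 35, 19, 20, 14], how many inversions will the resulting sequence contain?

12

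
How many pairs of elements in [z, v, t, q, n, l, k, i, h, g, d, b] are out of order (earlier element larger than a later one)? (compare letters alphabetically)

Out-of-order pairs: 66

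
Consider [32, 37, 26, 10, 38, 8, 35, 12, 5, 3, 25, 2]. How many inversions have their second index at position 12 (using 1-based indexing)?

The element at index 12 is 2.
Elements before it: 32, 37, 26, 10, 38, 8, 35, 12, 5, 3, 25
Those larger than 2: 32, 37, 26, 10, 38, 8, 35, 12, 5, 3, 25

11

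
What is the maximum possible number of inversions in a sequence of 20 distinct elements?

The maximum occurs when the array is in strictly decreasing order: every one of the C(20, 2) pairs is inverted.
C(20, 2) = 20·19/2 = 190

190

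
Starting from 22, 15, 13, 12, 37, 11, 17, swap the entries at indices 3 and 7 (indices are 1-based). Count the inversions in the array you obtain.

14 inversions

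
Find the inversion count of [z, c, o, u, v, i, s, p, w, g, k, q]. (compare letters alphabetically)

Inversions: 36

Count, for each position, how many later elements it exceeds:
z: 11
c: 0
o: 3
u: 6
v: 6
i: 1
s: 4
p: 2
w: 3
g: 0
k: 0
q: 0
Sum: 11 + 0 + 3 + 6 + 6 + 1 + 4 + 2 + 3 + 0 + 0 + 0 = 36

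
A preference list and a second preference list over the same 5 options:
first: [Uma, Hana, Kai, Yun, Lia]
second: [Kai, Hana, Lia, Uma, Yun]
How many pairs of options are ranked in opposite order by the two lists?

5

Assign each item its position (1..5) in the first ordering, then rewrite the second ordering as that position sequence:
positions: Uma→1, Hana→2, Kai→3, Yun→4, Lia→5
second ordering as positions: [3, 2, 5, 1, 4]
Discordant pairs = inversions in this position sequence.
3: 2, 1 → 2
2: 1 → 1
5: 1, 4 → 2
1: 0
4: 0
Total: 2 + 1 + 2 + 0 + 0 = 5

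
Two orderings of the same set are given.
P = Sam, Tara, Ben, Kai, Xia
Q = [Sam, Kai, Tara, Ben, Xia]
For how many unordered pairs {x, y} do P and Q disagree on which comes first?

2 disagreeing pairs

Assign each item its position (1..5) in the first ordering, then rewrite the second ordering as that position sequence:
positions: Sam→1, Tara→2, Ben→3, Kai→4, Xia→5
second ordering as positions: [1, 4, 2, 3, 5]
Discordant pairs = inversions in this position sequence.
1: 0
4: 2, 3 → 2
2: 0
3: 0
5: 0
Total: 0 + 2 + 0 + 0 + 0 = 2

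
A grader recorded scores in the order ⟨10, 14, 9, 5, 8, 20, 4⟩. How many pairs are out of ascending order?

For each element, count later entries that are smaller:
10: 4
14: 4
9: 3
5: 1
8: 1
20: 1
4: 0
Sum: 4 + 4 + 3 + 1 + 1 + 1 + 0 = 14

14 inversions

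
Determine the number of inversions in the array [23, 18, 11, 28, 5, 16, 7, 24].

For each element, count later entries that are smaller:
23: 5
18: 4
11: 2
28: 4
5: 0
16: 1
7: 0
24: 0
Sum: 5 + 4 + 2 + 4 + 0 + 1 + 0 + 0 = 16

16 out-of-order pairs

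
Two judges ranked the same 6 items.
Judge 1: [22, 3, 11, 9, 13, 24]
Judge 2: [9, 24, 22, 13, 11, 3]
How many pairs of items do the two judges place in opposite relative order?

10 discordant pairs

Assign each item its position (1..6) in the first ordering, then rewrite the second ordering as that position sequence:
positions: 22→1, 3→2, 11→3, 9→4, 13→5, 24→6
second ordering as positions: [4, 6, 1, 5, 3, 2]
Discordant pairs = inversions in this position sequence.
4: 1, 3, 2 → 3
6: 1, 5, 3, 2 → 4
1: 0
5: 3, 2 → 2
3: 2 → 1
2: 0
Total: 3 + 4 + 0 + 2 + 1 + 0 = 10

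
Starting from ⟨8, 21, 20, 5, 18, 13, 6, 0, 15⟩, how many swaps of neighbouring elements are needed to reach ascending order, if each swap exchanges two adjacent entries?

24 adjacent swaps

The minimum number of adjacent swaps to sort an array equals its inversion count, since every such swap removes exactly one inversion.
Count inversions — for each element, later elements that are smaller:
8: 5, 6, 0 → 3
21: 20, 5, 18, 13, 6, 0, 15 → 7
20: 5, 18, 13, 6, 0, 15 → 6
5: 0 → 1
18: 13, 6, 0, 15 → 4
13: 6, 0 → 2
6: 0 → 1
0: none → 0
15: none → 0
Total inversions: 3 + 7 + 6 + 1 + 4 + 2 + 1 + 0 + 0 = 24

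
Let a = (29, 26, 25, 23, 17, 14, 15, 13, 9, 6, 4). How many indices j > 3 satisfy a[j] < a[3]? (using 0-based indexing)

7

The element at index 3 is 23.
Elements after it: 17, 14, 15, 13, 9, 6, 4
Those smaller than 23: 17, 14, 15, 13, 9, 6, 4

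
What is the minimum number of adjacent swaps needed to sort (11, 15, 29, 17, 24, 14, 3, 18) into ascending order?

The minimum number of adjacent swaps to sort an array equals its inversion count, since every such swap removes exactly one inversion.
Count inversions — for each element, later elements that are smaller:
11: 3 → 1
15: 14, 3 → 2
29: 17, 24, 14, 3, 18 → 5
17: 14, 3 → 2
24: 14, 3, 18 → 3
14: 3 → 1
3: none → 0
18: none → 0
Total inversions: 1 + 2 + 5 + 2 + 3 + 1 + 0 + 0 = 14

Swaps: 14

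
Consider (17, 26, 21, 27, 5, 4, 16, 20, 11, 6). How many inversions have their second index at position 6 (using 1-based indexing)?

5

The element at index 6 is 4.
Elements before it: 17, 26, 21, 27, 5
Those larger than 4: 17, 26, 21, 27, 5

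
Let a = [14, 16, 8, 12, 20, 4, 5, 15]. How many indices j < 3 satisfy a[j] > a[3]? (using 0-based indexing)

2

The element at index 3 is 12.
Elements before it: 14, 16, 8
Those larger than 12: 14, 16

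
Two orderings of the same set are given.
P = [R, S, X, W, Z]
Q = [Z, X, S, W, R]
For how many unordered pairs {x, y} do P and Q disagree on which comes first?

Disagreeing pairs: 8

Assign each item its position (1..5) in the first ordering, then rewrite the second ordering as that position sequence:
positions: R→1, S→2, X→3, W→4, Z→5
second ordering as positions: [5, 3, 2, 4, 1]
Discordant pairs = inversions in this position sequence.
5: 3, 2, 4, 1 → 4
3: 2, 1 → 2
2: 1 → 1
4: 1 → 1
1: 0
Total: 4 + 2 + 1 + 1 + 0 = 8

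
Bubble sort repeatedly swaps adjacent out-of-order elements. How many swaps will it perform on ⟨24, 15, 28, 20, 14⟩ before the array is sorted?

Minimum adjacent swaps = number of inversions (each swap of adjacent out-of-order elements removes one inversion and no swap can remove more).
Count inversions — for each element, later elements that are smaller:
24: 15, 20, 14 → 3
15: 14 → 1
28: 20, 14 → 2
20: 14 → 1
14: none → 0
Total inversions: 3 + 1 + 2 + 1 + 0 = 7

7 adjacent swaps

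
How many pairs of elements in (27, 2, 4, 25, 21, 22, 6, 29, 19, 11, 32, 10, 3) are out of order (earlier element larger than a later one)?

41 out-of-order pairs

Count, for each position, how many later elements it exceeds:
27 → 2, 4, 25, 21, 22, 6, 19, 11, 10, 3 → 10
2 → none → 0
4 → 3 → 1
25 → 21, 22, 6, 19, 11, 10, 3 → 7
21 → 6, 19, 11, 10, 3 → 5
22 → 6, 19, 11, 10, 3 → 5
6 → 3 → 1
29 → 19, 11, 10, 3 → 4
19 → 11, 10, 3 → 3
11 → 10, 3 → 2
32 → 10, 3 → 2
10 → 3 → 1
3 → none → 0
Sum: 10 + 0 + 1 + 7 + 5 + 5 + 1 + 4 + 3 + 2 + 2 + 1 + 0 = 41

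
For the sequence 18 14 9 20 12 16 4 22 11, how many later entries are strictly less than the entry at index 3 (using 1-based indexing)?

The element at index 3 is 9.
Elements after it: 20, 12, 16, 4, 22, 11
Those smaller than 9: 4

1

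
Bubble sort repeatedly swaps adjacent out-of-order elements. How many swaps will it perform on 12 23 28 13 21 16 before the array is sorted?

Swaps: 7

The minimum number of adjacent swaps to sort an array equals its inversion count, since every such swap removes exactly one inversion.
Count inversions — for each element, later elements that are smaller:
12: none → 0
23: 13, 21, 16 → 3
28: 13, 21, 16 → 3
13: none → 0
21: 16 → 1
16: none → 0
Total inversions: 0 + 3 + 3 + 0 + 1 + 0 = 7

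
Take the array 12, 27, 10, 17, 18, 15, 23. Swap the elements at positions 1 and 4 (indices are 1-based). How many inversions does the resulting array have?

Positions 1 and 4 hold 12 and 17; after swapping, the array is [17, 27, 10, 12, 18, 15, 23].
For each element, count later entries that are smaller:
17: 3
27: 5
10: 0
12: 0
18: 1
15: 0
23: 0
Sum: 3 + 5 + 0 + 0 + 1 + 0 + 0 = 9

9 inversions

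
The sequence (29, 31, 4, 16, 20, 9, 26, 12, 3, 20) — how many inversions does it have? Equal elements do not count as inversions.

Sweep left to right; for each value list the smaller values that follow it:
29 → 4, 16, 20, 9, 26, 12, 3, 20 → 8
31 → 4, 16, 20, 9, 26, 12, 3, 20 → 8
4 → 3 → 1
16 → 9, 12, 3 → 3
20 → 9, 12, 3 → 3
9 → 3 → 1
26 → 12, 3, 20 → 3
12 → 3 → 1
3 → none → 0
20 → none → 0
Sum: 8 + 8 + 1 + 3 + 3 + 1 + 3 + 1 + 0 + 0 = 28

28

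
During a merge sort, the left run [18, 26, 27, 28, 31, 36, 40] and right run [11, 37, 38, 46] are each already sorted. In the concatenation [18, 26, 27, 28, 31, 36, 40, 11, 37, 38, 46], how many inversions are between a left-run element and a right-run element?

9 cross-inversions

For each element r of the right run, count left-run elements greater than r:
r = 11: 18, 26, 27, 28, 31, 36, 40 → 7
r = 37: 40 → 1
r = 38: 40 → 1
r = 46: none → 0
Cross-inversions: 7 + 1 + 1 + 0 = 9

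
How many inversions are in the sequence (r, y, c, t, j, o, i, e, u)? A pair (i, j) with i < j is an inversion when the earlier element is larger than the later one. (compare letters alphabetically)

21

Count, for each position, how many later elements it exceeds:
r → c, j, o, i, e → 5
y → c, t, j, o, i, e, u → 7
c → none → 0
t → j, o, i, e → 4
j → i, e → 2
o → i, e → 2
i → e → 1
e → none → 0
u → none → 0
Sum: 5 + 7 + 0 + 4 + 2 + 2 + 1 + 0 + 0 = 21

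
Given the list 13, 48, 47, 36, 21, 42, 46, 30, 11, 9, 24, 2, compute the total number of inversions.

Sweep left to right; for each value list the smaller values that follow it:
13 → 11, 9, 2 → 3
48 → 47, 36, 21, 42, 46, 30, 11, 9, 24, 2 → 10
47 → 36, 21, 42, 46, 30, 11, 9, 24, 2 → 9
36 → 21, 30, 11, 9, 24, 2 → 6
21 → 11, 9, 2 → 3
42 → 30, 11, 9, 24, 2 → 5
46 → 30, 11, 9, 24, 2 → 5
30 → 11, 9, 24, 2 → 4
11 → 9, 2 → 2
9 → 2 → 1
24 → 2 → 1
2 → none → 0
Sum: 3 + 10 + 9 + 6 + 3 + 5 + 5 + 4 + 2 + 1 + 1 + 0 = 49

49 out-of-order pairs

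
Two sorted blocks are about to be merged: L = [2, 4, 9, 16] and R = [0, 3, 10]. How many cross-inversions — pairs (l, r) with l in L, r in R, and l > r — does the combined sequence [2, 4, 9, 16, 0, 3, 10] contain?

Count, for every r in R, how many entries of L exceed r:
r = 0: 2, 4, 9, 16 → 4
r = 3: 4, 9, 16 → 3
r = 10: 16 → 1
Cross-inversions: 4 + 3 + 1 = 8

8 split inversions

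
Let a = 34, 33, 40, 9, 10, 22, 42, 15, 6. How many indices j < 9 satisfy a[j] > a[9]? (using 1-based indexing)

8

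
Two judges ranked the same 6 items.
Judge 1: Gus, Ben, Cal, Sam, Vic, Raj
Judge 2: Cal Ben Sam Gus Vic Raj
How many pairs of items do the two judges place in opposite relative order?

Assign each item its position (1..6) in the first ordering, then rewrite the second ordering as that position sequence:
positions: Gus→1, Ben→2, Cal→3, Sam→4, Vic→5, Raj→6
second ordering as positions: [3, 2, 4, 1, 5, 6]
Discordant pairs = inversions in this position sequence.
3: 2, 1 → 2
2: 1 → 1
4: 1 → 1
1: 0
5: 0
6: 0
Total: 2 + 1 + 1 + 0 + 0 + 0 = 4

4 discordant pairs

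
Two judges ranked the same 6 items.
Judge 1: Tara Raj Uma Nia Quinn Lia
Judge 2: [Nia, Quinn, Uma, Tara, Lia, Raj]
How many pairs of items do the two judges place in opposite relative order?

Assign each item its position (1..6) in the first ordering, then rewrite the second ordering as that position sequence:
positions: Tara→1, Raj→2, Uma→3, Nia→4, Quinn→5, Lia→6
second ordering as positions: [4, 5, 3, 1, 6, 2]
Discordant pairs = inversions in this position sequence.
4: 3, 1, 2 → 3
5: 3, 1, 2 → 3
3: 1, 2 → 2
1: 0
6: 2 → 1
2: 0
Total: 3 + 3 + 2 + 0 + 1 + 0 = 9

9 discordant pairs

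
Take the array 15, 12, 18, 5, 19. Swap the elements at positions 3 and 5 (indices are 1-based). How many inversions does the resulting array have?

Positions 3 and 5 hold 18 and 19; after swapping, the array is [15, 12, 19, 5, 18].
Element-by-element contributions:
15 → 12, 5 → 2
12 → 5 → 1
19 → 5, 18 → 2
5 → none → 0
18 → none → 0
Sum: 2 + 1 + 2 + 0 + 0 = 5

There are 5 inversions.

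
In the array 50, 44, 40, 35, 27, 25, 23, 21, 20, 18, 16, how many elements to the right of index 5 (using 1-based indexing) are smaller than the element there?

6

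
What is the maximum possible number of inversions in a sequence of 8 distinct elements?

There are 28 inversions.

The maximum occurs when the array is in strictly decreasing order: every one of the C(8, 2) pairs is inverted.
C(8, 2) = 8·7/2 = 28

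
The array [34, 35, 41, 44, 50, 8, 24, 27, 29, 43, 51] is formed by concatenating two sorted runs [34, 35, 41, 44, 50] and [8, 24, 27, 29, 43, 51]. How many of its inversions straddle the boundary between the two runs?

There are 22 cross-inversions.

Take each right-half value and tally the left-half values above it:
r = 8: 34, 35, 41, 44, 50 → 5
r = 24: 34, 35, 41, 44, 50 → 5
r = 27: 34, 35, 41, 44, 50 → 5
r = 29: 34, 35, 41, 44, 50 → 5
r = 43: 44, 50 → 2
r = 51: none → 0
Cross-inversions: 5 + 5 + 5 + 5 + 2 + 0 = 22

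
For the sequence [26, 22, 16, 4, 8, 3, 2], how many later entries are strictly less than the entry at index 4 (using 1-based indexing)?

The element at index 4 is 4.
Elements after it: 8, 3, 2
Those smaller than 4: 3, 2

2 such elements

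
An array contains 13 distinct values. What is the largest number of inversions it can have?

Inversions: 78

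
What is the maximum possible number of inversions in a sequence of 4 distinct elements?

A reversed (strictly descending) arrangement makes every pair an inversion, giving C(4, 2) inversions.
C(4, 2) = 4·3/2 = 6

Inversions: 6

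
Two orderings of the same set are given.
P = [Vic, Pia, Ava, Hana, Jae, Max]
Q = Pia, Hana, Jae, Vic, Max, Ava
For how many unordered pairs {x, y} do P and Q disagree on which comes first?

Assign each item its position (1..6) in the first ordering, then rewrite the second ordering as that position sequence:
positions: Vic→1, Pia→2, Ava→3, Hana→4, Jae→5, Max→6
second ordering as positions: [2, 4, 5, 1, 6, 3]
Discordant pairs = inversions in this position sequence.
2: 1 → 1
4: 1, 3 → 2
5: 1, 3 → 2
1: 0
6: 3 → 1
3: 0
Total: 1 + 2 + 2 + 0 + 1 + 0 = 6

6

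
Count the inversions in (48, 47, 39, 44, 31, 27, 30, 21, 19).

For each element, count later entries that are smaller:
48: 8
47: 7
39: 5
44: 5
31: 4
27: 2
30: 2
21: 1
19: 0
Sum: 8 + 7 + 5 + 5 + 4 + 2 + 2 + 1 + 0 = 34

34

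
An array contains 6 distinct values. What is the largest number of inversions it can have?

The maximum occurs when the array is in strictly decreasing order: every one of the C(6, 2) pairs is inverted.
C(6, 2) = 6·5/2 = 15

There are 15 inversions.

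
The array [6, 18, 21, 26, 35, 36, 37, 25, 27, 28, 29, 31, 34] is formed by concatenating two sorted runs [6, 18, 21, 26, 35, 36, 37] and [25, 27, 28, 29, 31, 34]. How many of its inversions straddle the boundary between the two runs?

19 cross-inversions

For each element r of the right run, count left-run elements greater than r:
r = 25: 26, 35, 36, 37 → 4
r = 27: 35, 36, 37 → 3
r = 28: 35, 36, 37 → 3
r = 29: 35, 36, 37 → 3
r = 31: 35, 36, 37 → 3
r = 34: 35, 36, 37 → 3
Cross-inversions: 4 + 3 + 3 + 3 + 3 + 3 = 19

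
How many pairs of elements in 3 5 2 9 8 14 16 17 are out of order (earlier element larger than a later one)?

Inversions: 3

Count, for each position, how many later elements it exceeds:
3: 1
5: 1
2: 0
9: 1
8: 0
14: 0
16: 0
17: 0
Sum: 1 + 1 + 0 + 1 + 0 + 0 + 0 + 0 = 3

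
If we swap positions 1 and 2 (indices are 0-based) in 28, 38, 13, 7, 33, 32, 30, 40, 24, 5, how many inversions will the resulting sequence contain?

25

Positions 1 and 2 hold 38 and 13; after swapping, the array is [28, 13, 38, 7, 33, 32, 30, 40, 24, 5].
Count, for each position, how many later elements it exceeds:
28 → 13, 7, 24, 5 → 4
13 → 7, 5 → 2
38 → 7, 33, 32, 30, 24, 5 → 6
7 → 5 → 1
33 → 32, 30, 24, 5 → 4
32 → 30, 24, 5 → 3
30 → 24, 5 → 2
40 → 24, 5 → 2
24 → 5 → 1
5 → none → 0
Sum: 4 + 2 + 6 + 1 + 4 + 3 + 2 + 2 + 1 + 0 = 25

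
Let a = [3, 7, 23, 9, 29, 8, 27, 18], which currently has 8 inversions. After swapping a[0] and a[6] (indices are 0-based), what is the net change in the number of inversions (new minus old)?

+9

Positions 0 and 6 hold 3 and 27; after swapping, the array is [27, 7, 23, 9, 29, 8, 3, 18].
Count, for each position, how many later elements it exceeds:
27: 6
7: 1
23: 4
9: 2
29: 3
8: 1
3: 0
18: 0
Sum: 6 + 1 + 4 + 2 + 3 + 1 + 0 + 0 = 17
Change: 17 − 8 = +9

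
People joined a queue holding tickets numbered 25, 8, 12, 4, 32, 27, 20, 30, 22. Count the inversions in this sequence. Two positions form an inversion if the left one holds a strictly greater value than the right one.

Sweep left to right; for each value list the smaller values that follow it:
25: 5
8: 1
12: 1
4: 0
32: 4
27: 2
20: 0
30: 1
22: 0
Sum: 5 + 1 + 1 + 0 + 4 + 2 + 0 + 1 + 0 = 14

Inversions: 14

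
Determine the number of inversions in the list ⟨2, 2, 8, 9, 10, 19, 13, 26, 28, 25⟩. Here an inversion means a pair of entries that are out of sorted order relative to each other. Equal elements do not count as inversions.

Element-by-element contributions:
2 → none → 0
2 → none → 0
8 → none → 0
9 → none → 0
10 → none → 0
19 → 13 → 1
13 → none → 0
26 → 25 → 1
28 → 25 → 1
25 → none → 0
Sum: 0 + 0 + 0 + 0 + 0 + 1 + 0 + 1 + 1 + 0 = 3

3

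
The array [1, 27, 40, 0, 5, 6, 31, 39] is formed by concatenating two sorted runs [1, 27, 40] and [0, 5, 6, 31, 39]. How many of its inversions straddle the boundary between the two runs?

There are 9 split inversions.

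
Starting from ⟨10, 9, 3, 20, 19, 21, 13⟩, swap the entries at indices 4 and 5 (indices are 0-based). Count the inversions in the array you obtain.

Positions 4 and 5 hold 19 and 21; after swapping, the array is [10, 9, 3, 20, 21, 19, 13].
Count, for each position, how many later elements it exceeds:
10: 2
9: 1
3: 0
20: 2
21: 2
19: 1
13: 0
Sum: 2 + 1 + 0 + 2 + 2 + 1 + 0 = 8

8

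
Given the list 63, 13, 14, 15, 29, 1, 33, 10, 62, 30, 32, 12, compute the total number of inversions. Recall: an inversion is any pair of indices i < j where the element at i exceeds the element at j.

32 inversions

Sweep left to right; for each value list the smaller values that follow it:
63: 11
13: 3
14: 3
15: 3
29: 3
1: 0
33: 4
10: 0
62: 3
30: 1
32: 1
12: 0
Sum: 11 + 3 + 3 + 3 + 3 + 0 + 4 + 0 + 3 + 1 + 1 + 0 = 32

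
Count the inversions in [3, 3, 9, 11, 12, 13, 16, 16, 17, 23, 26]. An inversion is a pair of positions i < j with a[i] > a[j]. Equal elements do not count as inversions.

0 out-of-order pairs

Element-by-element contributions:
3 → none → 0
3 → none → 0
9 → none → 0
11 → none → 0
12 → none → 0
13 → none → 0
16 → none → 0
16 → none → 0
17 → none → 0
23 → none → 0
26 → none → 0
Sum: 0 + 0 + 0 + 0 + 0 + 0 + 0 + 0 + 0 + 0 + 0 = 0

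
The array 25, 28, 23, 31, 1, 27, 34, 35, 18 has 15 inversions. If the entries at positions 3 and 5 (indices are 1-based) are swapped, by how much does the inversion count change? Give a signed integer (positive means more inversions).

Positions 3 and 5 hold 23 and 1; after swapping, the array is [25, 28, 1, 31, 23, 27, 34, 35, 18].
Sweep left to right; for each value list the smaller values that follow it:
25 → 1, 23, 18 → 3
28 → 1, 23, 27, 18 → 4
1 → none → 0
31 → 23, 27, 18 → 3
23 → 18 → 1
27 → 18 → 1
34 → 18 → 1
35 → 18 → 1
18 → none → 0
Sum: 3 + 4 + 0 + 3 + 1 + 1 + 1 + 1 + 0 = 14
Change: 14 − 15 = -1

-1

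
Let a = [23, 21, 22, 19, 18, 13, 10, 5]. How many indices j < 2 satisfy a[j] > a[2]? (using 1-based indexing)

The element at index 2 is 21.
Elements before it: 23
Those larger than 21: 23

1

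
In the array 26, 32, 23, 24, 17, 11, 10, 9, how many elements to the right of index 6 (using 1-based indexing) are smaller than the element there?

The element at index 6 is 11.
Elements after it: 10, 9
Those smaller than 11: 10, 9

2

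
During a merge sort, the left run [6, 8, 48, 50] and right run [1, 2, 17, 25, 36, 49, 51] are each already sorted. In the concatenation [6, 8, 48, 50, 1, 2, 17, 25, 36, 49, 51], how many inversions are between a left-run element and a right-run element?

15 split inversions

For each element r of the right run, count left-run elements greater than r:
r = 1: 6, 8, 48, 50 → 4
r = 2: 6, 8, 48, 50 → 4
r = 17: 48, 50 → 2
r = 25: 48, 50 → 2
r = 36: 48, 50 → 2
r = 49: 50 → 1
r = 51: none → 0
Cross-inversions: 4 + 4 + 2 + 2 + 2 + 1 + 0 = 15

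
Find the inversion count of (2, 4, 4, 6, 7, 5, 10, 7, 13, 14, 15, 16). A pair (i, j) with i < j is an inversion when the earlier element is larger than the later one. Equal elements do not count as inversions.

There are 3 inversions.

Element-by-element contributions:
2 → none → 0
4 → none → 0
4 → none → 0
6 → 5 → 1
7 → 5 → 1
5 → none → 0
10 → 7 → 1
7 → none → 0
13 → none → 0
14 → none → 0
15 → none → 0
16 → none → 0
Sum: 0 + 0 + 0 + 1 + 1 + 0 + 1 + 0 + 0 + 0 + 0 + 0 = 3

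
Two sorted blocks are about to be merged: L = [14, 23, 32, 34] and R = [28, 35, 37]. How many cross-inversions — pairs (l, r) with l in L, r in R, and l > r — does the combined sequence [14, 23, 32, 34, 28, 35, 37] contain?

2 cross-inversions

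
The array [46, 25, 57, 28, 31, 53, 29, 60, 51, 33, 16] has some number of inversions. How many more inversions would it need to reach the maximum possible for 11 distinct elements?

Maximum inversions for 11 distinct elements is C(11, 2) = 11·10/2 = 55.
Current inversions — for each element, count later smaller elements:
46: 6
25: 1
57: 7
28: 1
31: 2
53: 4
29: 1
60: 3
51: 2
33: 1
16: 0
Current total: 6 + 1 + 7 + 1 + 2 + 4 + 1 + 3 + 2 + 1 + 0 = 28
Shortfall: 55 − 28 = 27

27 inversions short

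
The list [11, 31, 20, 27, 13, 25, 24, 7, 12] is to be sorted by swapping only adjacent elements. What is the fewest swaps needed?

23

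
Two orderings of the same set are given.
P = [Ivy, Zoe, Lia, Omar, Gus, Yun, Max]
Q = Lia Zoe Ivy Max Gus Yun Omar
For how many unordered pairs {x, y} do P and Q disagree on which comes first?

8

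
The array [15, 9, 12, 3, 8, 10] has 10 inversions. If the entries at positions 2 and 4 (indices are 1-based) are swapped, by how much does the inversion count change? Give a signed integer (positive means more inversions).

-1

Positions 2 and 4 hold 9 and 3; after swapping, the array is [15, 3, 12, 9, 8, 10].
Sweep left to right; for each value list the smaller values that follow it:
15 → 3, 12, 9, 8, 10 → 5
3 → none → 0
12 → 9, 8, 10 → 3
9 → 8 → 1
8 → none → 0
10 → none → 0
Sum: 5 + 0 + 3 + 1 + 0 + 0 = 9
Change: 9 − 10 = -1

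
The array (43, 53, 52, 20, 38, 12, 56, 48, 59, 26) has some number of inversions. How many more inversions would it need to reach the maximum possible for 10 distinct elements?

23 inversions short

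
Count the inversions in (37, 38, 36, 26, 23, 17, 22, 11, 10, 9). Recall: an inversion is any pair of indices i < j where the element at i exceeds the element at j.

43

Sweep left to right; for each value list the smaller values that follow it:
37: 8
38: 8
36: 7
26: 6
23: 5
17: 3
22: 3
11: 2
10: 1
9: 0
Sum: 8 + 8 + 7 + 6 + 5 + 3 + 3 + 2 + 1 + 0 = 43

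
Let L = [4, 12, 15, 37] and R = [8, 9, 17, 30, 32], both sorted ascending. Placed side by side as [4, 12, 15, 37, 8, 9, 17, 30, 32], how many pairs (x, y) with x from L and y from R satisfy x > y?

Take each right-half value and tally the left-half values above it:
r = 8: 12, 15, 37 → 3
r = 9: 12, 15, 37 → 3
r = 17: 37 → 1
r = 30: 37 → 1
r = 32: 37 → 1
Cross-inversions: 3 + 3 + 1 + 1 + 1 = 9

9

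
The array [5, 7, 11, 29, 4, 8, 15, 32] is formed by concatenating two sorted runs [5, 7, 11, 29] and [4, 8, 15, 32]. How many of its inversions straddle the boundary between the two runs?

Take each right-half value and tally the left-half values above it:
r = 4: 5, 7, 11, 29 → 4
r = 8: 11, 29 → 2
r = 15: 29 → 1
r = 32: none → 0
Cross-inversions: 4 + 2 + 1 + 0 = 7

7 cross-inversions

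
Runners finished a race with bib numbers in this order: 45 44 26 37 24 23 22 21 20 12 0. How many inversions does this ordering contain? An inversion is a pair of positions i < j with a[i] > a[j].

Element-by-element contributions:
45 → 44, 26, 37, 24, 23, 22, 21, 20, 12, 0 → 10
44 → 26, 37, 24, 23, 22, 21, 20, 12, 0 → 9
26 → 24, 23, 22, 21, 20, 12, 0 → 7
37 → 24, 23, 22, 21, 20, 12, 0 → 7
24 → 23, 22, 21, 20, 12, 0 → 6
23 → 22, 21, 20, 12, 0 → 5
22 → 21, 20, 12, 0 → 4
21 → 20, 12, 0 → 3
20 → 12, 0 → 2
12 → 0 → 1
0 → none → 0
Sum: 10 + 9 + 7 + 7 + 6 + 5 + 4 + 3 + 2 + 1 + 0 = 54

54 inversions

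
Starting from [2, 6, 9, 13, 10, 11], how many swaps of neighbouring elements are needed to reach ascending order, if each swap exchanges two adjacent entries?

2 adjacent swaps

Each adjacent swap fixes exactly one inversion, so the minimum swap count equals the number of inversions.
Count inversions — for each element, later elements that are smaller:
2: none → 0
6: none → 0
9: none → 0
13: 10, 11 → 2
10: none → 0
11: none → 0
Total inversions: 0 + 0 + 0 + 2 + 0 + 0 = 2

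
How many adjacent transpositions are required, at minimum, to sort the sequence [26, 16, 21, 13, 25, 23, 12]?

Minimum adjacent swaps = number of inversions (each swap of adjacent out-of-order elements removes one inversion and no swap can remove more).
Count inversions — for each element, later elements that are smaller:
26: 16, 21, 13, 25, 23, 12 → 6
16: 13, 12 → 2
21: 13, 12 → 2
13: 12 → 1
25: 23, 12 → 2
23: 12 → 1
12: none → 0
Total inversions: 6 + 2 + 2 + 1 + 2 + 1 + 0 = 14

There are 14 adjacent swaps.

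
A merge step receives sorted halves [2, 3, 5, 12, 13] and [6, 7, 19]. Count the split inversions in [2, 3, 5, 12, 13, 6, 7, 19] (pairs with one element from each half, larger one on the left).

Take each right-half value and tally the left-half values above it:
r = 6: 12, 13 → 2
r = 7: 12, 13 → 2
r = 19: none → 0
Cross-inversions: 2 + 2 + 0 = 4

4 cross-inversions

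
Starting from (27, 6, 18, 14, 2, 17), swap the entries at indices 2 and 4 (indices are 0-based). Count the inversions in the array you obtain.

7 inversions

Positions 2 and 4 hold 18 and 2; after swapping, the array is [27, 6, 2, 14, 18, 17].
Count, for each position, how many later elements it exceeds:
27: 5
6: 1
2: 0
14: 0
18: 1
17: 0
Sum: 5 + 1 + 0 + 0 + 1 + 0 = 7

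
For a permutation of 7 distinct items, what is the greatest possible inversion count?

21

The maximum occurs when the array is in strictly decreasing order: every one of the C(7, 2) pairs is inverted.
C(7, 2) = 7·6/2 = 21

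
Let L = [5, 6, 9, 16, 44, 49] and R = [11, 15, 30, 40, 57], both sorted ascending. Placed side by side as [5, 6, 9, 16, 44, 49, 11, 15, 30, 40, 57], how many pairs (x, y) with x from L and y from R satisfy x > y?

For each element r of the right run, count left-run elements greater than r:
r = 11: 16, 44, 49 → 3
r = 15: 16, 44, 49 → 3
r = 30: 44, 49 → 2
r = 40: 44, 49 → 2
r = 57: none → 0
Cross-inversions: 3 + 3 + 2 + 2 + 0 = 10

Cross-inversions: 10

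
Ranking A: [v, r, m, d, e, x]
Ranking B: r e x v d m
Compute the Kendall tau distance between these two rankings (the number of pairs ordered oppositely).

8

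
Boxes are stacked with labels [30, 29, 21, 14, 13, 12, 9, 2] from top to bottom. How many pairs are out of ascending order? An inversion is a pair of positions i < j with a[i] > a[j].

28

Element-by-element contributions:
30: 7
29: 6
21: 5
14: 4
13: 3
12: 2
9: 1
2: 0
Sum: 7 + 6 + 5 + 4 + 3 + 2 + 1 + 0 = 28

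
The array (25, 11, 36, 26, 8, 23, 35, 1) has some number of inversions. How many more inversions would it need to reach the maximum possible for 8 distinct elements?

11 inversions short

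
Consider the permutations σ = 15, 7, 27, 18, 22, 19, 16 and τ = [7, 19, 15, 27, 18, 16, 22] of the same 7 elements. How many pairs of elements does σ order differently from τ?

Assign each item its position (1..7) in the first ordering, then rewrite the second ordering as that position sequence:
positions: 15→1, 7→2, 27→3, 18→4, 22→5, 19→6, 16→7
second ordering as positions: [2, 6, 1, 3, 4, 7, 5]
Discordant pairs = inversions in this position sequence.
2: 1 → 1
6: 1, 3, 4, 5 → 4
1: 0
3: 0
4: 0
7: 5 → 1
5: 0
Total: 1 + 4 + 0 + 0 + 0 + 1 + 0 = 6

6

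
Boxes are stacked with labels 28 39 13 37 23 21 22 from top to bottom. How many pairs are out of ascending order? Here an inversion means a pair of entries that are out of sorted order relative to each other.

14 out-of-order pairs

Count, for each position, how many later elements it exceeds:
28: 4
39: 5
13: 0
37: 3
23: 2
21: 0
22: 0
Sum: 4 + 5 + 0 + 3 + 2 + 0 + 0 = 14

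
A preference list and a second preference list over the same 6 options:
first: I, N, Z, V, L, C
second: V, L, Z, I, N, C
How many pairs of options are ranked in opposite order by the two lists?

8

Assign each item its position (1..6) in the first ordering, then rewrite the second ordering as that position sequence:
positions: I→1, N→2, Z→3, V→4, L→5, C→6
second ordering as positions: [4, 5, 3, 1, 2, 6]
Discordant pairs = inversions in this position sequence.
4: 3, 1, 2 → 3
5: 3, 1, 2 → 3
3: 1, 2 → 2
1: 0
2: 0
6: 0
Total: 3 + 3 + 2 + 0 + 0 + 0 = 8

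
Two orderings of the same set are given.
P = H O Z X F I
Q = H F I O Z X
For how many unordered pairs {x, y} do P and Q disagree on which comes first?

Assign each item its position (1..6) in the first ordering, then rewrite the second ordering as that position sequence:
positions: H→1, O→2, Z→3, X→4, F→5, I→6
second ordering as positions: [1, 5, 6, 2, 3, 4]
Discordant pairs = inversions in this position sequence.
1: 0
5: 2, 3, 4 → 3
6: 2, 3, 4 → 3
2: 0
3: 0
4: 0
Total: 0 + 3 + 3 + 0 + 0 + 0 = 6

6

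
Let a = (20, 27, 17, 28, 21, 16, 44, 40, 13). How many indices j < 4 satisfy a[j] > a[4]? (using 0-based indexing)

The element at index 4 is 21.
Elements before it: 20, 27, 17, 28
Those larger than 21: 27, 28

2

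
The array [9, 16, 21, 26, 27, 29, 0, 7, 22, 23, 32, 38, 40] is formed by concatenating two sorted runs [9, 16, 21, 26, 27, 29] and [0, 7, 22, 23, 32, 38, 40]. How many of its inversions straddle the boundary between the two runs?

18

For each element r of the right run, count left-run elements greater than r:
r = 0: 9, 16, 21, 26, 27, 29 → 6
r = 7: 9, 16, 21, 26, 27, 29 → 6
r = 22: 26, 27, 29 → 3
r = 23: 26, 27, 29 → 3
r = 32: none → 0
r = 38: none → 0
r = 40: none → 0
Cross-inversions: 6 + 6 + 3 + 3 + 0 + 0 + 0 = 18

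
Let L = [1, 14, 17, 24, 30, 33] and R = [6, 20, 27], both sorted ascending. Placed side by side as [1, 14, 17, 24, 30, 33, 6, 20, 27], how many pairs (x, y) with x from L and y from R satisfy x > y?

Count, for every r in R, how many entries of L exceed r:
r = 6: 14, 17, 24, 30, 33 → 5
r = 20: 24, 30, 33 → 3
r = 27: 30, 33 → 2
Cross-inversions: 5 + 3 + 2 = 10

10 cross-inversions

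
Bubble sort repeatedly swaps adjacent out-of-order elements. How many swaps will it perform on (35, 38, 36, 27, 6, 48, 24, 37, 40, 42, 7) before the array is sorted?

26 swaps

The minimum number of adjacent swaps to sort an array equals its inversion count, since every such swap removes exactly one inversion.
Count inversions — for each element, later elements that are smaller:
35: 27, 6, 24, 7 → 4
38: 36, 27, 6, 24, 37, 7 → 6
36: 27, 6, 24, 7 → 4
27: 6, 24, 7 → 3
6: none → 0
48: 24, 37, 40, 42, 7 → 5
24: 7 → 1
37: 7 → 1
40: 7 → 1
42: 7 → 1
7: none → 0
Total inversions: 4 + 6 + 4 + 3 + 0 + 5 + 1 + 1 + 1 + 1 + 0 = 26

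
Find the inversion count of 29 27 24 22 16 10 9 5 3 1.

45 inversions

Sweep left to right; for each value list the smaller values that follow it:
29 → 27, 24, 22, 16, 10, 9, 5, 3, 1 → 9
27 → 24, 22, 16, 10, 9, 5, 3, 1 → 8
24 → 22, 16, 10, 9, 5, 3, 1 → 7
22 → 16, 10, 9, 5, 3, 1 → 6
16 → 10, 9, 5, 3, 1 → 5
10 → 9, 5, 3, 1 → 4
9 → 5, 3, 1 → 3
5 → 3, 1 → 2
3 → 1 → 1
1 → none → 0
Sum: 9 + 8 + 7 + 6 + 5 + 4 + 3 + 2 + 1 + 0 = 45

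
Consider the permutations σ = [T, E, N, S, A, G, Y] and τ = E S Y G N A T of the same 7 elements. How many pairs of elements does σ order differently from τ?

Assign each item its position (1..7) in the first ordering, then rewrite the second ordering as that position sequence:
positions: T→1, E→2, N→3, S→4, A→5, G→6, Y→7
second ordering as positions: [2, 4, 7, 6, 3, 5, 1]
Discordant pairs = inversions in this position sequence.
2: 1 → 1
4: 3, 1 → 2
7: 6, 3, 5, 1 → 4
6: 3, 5, 1 → 3
3: 1 → 1
5: 1 → 1
1: 0
Total: 1 + 2 + 4 + 3 + 1 + 1 + 0 = 12

12 discordant pairs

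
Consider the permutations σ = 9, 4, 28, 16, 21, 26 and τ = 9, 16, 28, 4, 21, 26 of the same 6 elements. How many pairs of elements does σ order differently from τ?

3 discordant pairs

Assign each item its position (1..6) in the first ordering, then rewrite the second ordering as that position sequence:
positions: 9→1, 4→2, 28→3, 16→4, 21→5, 26→6
second ordering as positions: [1, 4, 3, 2, 5, 6]
Discordant pairs = inversions in this position sequence.
1: 0
4: 3, 2 → 2
3: 2 → 1
2: 0
5: 0
6: 0
Total: 0 + 2 + 1 + 0 + 0 + 0 = 3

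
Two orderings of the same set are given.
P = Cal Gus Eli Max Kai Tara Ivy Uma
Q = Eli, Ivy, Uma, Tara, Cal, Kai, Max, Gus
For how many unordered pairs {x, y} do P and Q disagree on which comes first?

19

Assign each item its position (1..8) in the first ordering, then rewrite the second ordering as that position sequence:
positions: Cal→1, Gus→2, Eli→3, Max→4, Kai→5, Tara→6, Ivy→7, Uma→8
second ordering as positions: [3, 7, 8, 6, 1, 5, 4, 2]
Discordant pairs = inversions in this position sequence.
3: 1, 2 → 2
7: 6, 1, 5, 4, 2 → 5
8: 6, 1, 5, 4, 2 → 5
6: 1, 5, 4, 2 → 4
1: 0
5: 4, 2 → 2
4: 2 → 1
2: 0
Total: 2 + 5 + 5 + 4 + 0 + 2 + 1 + 0 = 19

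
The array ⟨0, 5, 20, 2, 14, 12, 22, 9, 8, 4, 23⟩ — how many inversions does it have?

21 out-of-order pairs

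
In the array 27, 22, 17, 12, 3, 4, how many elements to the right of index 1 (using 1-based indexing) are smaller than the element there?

5

The element at index 1 is 27.
Elements after it: 22, 17, 12, 3, 4
Those smaller than 27: 22, 17, 12, 3, 4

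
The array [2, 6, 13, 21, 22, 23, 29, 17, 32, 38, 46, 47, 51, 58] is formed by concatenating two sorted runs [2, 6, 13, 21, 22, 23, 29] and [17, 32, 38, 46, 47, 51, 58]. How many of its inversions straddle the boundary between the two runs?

4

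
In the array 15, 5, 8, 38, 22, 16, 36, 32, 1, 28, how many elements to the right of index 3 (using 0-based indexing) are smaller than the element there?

The element at index 3 is 38.
Elements after it: 22, 16, 36, 32, 1, 28
Those smaller than 38: 22, 16, 36, 32, 1, 28

6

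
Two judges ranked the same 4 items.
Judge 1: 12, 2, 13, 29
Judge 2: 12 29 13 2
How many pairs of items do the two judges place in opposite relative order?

Discordant pairs: 3

Assign each item its position (1..4) in the first ordering, then rewrite the second ordering as that position sequence:
positions: 12→1, 2→2, 13→3, 29→4
second ordering as positions: [1, 4, 3, 2]
Discordant pairs = inversions in this position sequence.
1: 0
4: 3, 2 → 2
3: 2 → 1
2: 0
Total: 0 + 2 + 1 + 0 = 3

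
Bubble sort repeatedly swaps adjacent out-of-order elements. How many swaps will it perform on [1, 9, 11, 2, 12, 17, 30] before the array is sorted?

2

The minimum number of adjacent swaps to sort an array equals its inversion count, since every such swap removes exactly one inversion.
Count inversions — for each element, later elements that are smaller:
1: none → 0
9: 2 → 1
11: 2 → 1
2: none → 0
12: none → 0
17: none → 0
30: none → 0
Total inversions: 0 + 1 + 1 + 0 + 0 + 0 + 0 = 2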